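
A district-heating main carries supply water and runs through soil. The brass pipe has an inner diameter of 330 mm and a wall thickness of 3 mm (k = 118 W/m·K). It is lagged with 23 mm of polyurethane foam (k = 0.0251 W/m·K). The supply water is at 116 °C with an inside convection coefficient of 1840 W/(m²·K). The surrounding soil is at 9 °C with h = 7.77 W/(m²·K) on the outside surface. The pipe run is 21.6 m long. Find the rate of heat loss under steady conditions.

Q ≈ 2510 W

Radial resistances (cylindrical: R_cond = ln(r_o/r_i)/(2πkL), R_conv = 1/(h·2πrL)):
R_inner film = 1/(h_i·2πr₁L) = 1/(1840×2π×0.165×21.6) = 2.427×10^-5 K/W
R_brass pipe wall = ln(168/165)/(2π×118×21.6) = 1.125×10^-6 K/W
R_polyurethane foam = ln(191/168)/(2π×0.0251×21.6) = 0.03767 K/W
R_outer film = 1/(h_o·2πr_oL) = 1/(7.77×2π×0.191×21.6) = 0.004965 K/W
R_total = 0.04266 K/W
Q = ΔT/R_total = 107/0.04266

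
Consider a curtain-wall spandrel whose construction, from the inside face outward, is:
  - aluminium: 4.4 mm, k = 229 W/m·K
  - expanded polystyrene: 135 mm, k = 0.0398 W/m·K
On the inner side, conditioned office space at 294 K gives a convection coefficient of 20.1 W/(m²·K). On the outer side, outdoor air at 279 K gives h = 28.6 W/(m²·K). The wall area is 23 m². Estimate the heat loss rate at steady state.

Q ≈ 99.2 W

Model the wall as resistances in series:
R_inner film = 1/(h_i·A) = 1/(20.1×23) = 0.002163 K/W
R_aluminium = L/(kA) = 0.0044/(229×23) = 8.354×10^-7 K/W
R_expanded polystyrene = L/(kA) = 0.135/(0.0398×23) = 0.1475 K/W
R_outer film = 1/(h_o·A) = 1/(28.6×23) = 0.00152 K/W
R_total = 0.1512 K/W
Q = ΔT / R_total = 15 / 0.1512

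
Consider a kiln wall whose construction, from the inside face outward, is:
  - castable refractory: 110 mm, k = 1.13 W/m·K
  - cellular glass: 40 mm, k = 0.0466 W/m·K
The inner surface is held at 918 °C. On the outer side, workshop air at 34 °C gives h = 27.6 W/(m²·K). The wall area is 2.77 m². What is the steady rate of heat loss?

Q ≈ 2470 W

Thermal resistances in series:
R_castable refractory = L/(kA) = 0.11/(1.13×2.77) = 0.03514 K/W
R_cellular glass = L/(kA) = 0.04/(0.0466×2.77) = 0.3099 K/W
R_outer film = 1/(h_o·A) = 1/(27.6×2.77) = 0.01308 K/W
R_total = 0.3581 K/W
Q = ΔT / R_total = 884 / 0.3581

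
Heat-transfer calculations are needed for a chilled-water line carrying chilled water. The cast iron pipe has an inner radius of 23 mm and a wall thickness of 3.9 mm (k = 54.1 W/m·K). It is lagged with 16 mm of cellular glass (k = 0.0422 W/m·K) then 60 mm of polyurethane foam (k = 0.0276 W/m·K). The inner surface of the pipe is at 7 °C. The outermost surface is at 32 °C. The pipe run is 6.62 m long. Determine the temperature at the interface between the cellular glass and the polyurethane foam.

Per-layer cylindrical resistances, series-summed:
R_cast iron pipe wall = ln(26.9/23)/(2π×54.1×6.62) = 6.961×10^-5 K/W
R_cellular glass = ln(42.9/26.9)/(2π×0.0422×6.62) = 0.2659 K/W
R_polyurethane foam = ln(102.9/42.9)/(2π×0.0276×6.62) = 0.7621 K/W
R_total = 1.028 K/W
Q = ΔT/R_total = 25/1.028
Q = 24.3 W
T_interface = T_inner + Q·ΣR(inner→interface) = 7 + 24.3×0.266

T ≈ 13.5 °C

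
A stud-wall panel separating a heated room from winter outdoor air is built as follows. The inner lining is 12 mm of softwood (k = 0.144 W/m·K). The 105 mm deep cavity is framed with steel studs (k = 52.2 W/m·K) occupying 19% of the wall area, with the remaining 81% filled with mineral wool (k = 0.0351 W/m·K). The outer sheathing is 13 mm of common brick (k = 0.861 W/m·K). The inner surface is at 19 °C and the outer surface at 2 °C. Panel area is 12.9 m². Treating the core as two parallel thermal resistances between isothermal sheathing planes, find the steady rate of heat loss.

Sheathing layers in series; stud and cavity paths in parallel between them.
R_inner = 0.012/(0.144×12.9) = 0.00646 K/W
R_stud  = 0.105/(52.2×0.19×12.9) = 8.207×10^-4 K/W
R_cav   = 0.105/(0.0351×0.81×12.9) = 0.2863 K/W
1/R_core = 1/R_stud + 1/R_cav → R_core = 8.183×10^-4 K/W
R_outer = 0.013/(0.861×12.9) = 0.00117 K/W
R_total = 0.008449 K/W
Q = ΔT/R_total = 17/0.008449

Q ≈ 2010 W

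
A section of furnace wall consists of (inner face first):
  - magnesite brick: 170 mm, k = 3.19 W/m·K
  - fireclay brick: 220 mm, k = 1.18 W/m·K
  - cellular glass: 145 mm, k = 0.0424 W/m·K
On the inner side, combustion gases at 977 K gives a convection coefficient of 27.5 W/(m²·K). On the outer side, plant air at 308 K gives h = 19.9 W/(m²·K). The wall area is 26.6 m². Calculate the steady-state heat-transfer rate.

Treating each layer as a thermal resistance in series:
R_inner film = 1/(h_i·A) = 1/(27.5×26.6) = 0.001367 K/W
R_magnesite brick = L/(kA) = 0.17/(3.19×26.6) = 0.002003 K/W
R_fireclay brick = L/(kA) = 0.22/(1.18×26.6) = 0.007009 K/W
R_cellular glass = L/(kA) = 0.145/(0.0424×26.6) = 0.1286 K/W
R_outer film = 1/(h_o·A) = 1/(19.9×26.6) = 0.001889 K/W
R_total = 0.1408 K/W
Q = ΔT / R_total = 669 / 0.1408

Q ≈ 4750 W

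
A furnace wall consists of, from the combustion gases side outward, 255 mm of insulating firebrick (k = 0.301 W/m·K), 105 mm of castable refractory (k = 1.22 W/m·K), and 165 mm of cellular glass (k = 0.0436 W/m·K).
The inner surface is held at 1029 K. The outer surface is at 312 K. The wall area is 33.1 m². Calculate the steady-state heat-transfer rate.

Thermal resistances in series:
R_insulating firebrick = L/(kA) = 0.255/(0.301×33.1) = 0.02559 K/W
R_castable refractory = L/(kA) = 0.105/(1.22×33.1) = 0.0026 K/W
R_cellular glass = L/(kA) = 0.165/(0.0436×33.1) = 0.1143 K/W
R_total = 0.1425 K/W
Q = ΔT / R_total = 717 / 0.1425

Q ≈ 5030 W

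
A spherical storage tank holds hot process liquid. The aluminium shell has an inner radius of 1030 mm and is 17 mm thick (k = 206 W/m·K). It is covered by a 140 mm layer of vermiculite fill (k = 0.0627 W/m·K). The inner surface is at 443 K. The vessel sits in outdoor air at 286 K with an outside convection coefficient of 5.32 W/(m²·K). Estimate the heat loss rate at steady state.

Each spherical layer contributes R = (1/r_i − 1/r_o)/(4πk):
R_aluminium shell = (1/1.03 − 1/1.047)/(4π×206) = 6.09×10^-6 K/W
R_vermiculite fill = (1/1.047 − 1/1.187)/(4π×0.0627) = 0.143 K/W
R_outer film = 1/(h·4πr_o²) = 1/(5.32×4π×1.187²) = 0.01062 K/W
R_total = 0.1536 K/W
Q = ΔT/R_total = 157/0.1536

Q ≈ 1020 W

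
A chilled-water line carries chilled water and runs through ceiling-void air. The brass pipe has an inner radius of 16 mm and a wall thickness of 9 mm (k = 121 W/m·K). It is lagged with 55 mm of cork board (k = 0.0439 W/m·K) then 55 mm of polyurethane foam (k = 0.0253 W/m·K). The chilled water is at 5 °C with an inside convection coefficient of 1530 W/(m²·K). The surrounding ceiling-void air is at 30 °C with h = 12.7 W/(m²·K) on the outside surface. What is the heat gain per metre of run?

Per-layer cylindrical resistances, series-summed:
R_inner film = 1/(h_i·2πr₁L) = 1/(1530×2π×0.016×1) = 0.006501 K/W
R_brass pipe wall = ln(25/16)/(2π×121×1) = 5.87×10^-4 K/W
R_cork board = ln(80/25)/(2π×0.0439×1) = 4.217 K/W
R_polyurethane foam = ln(135/80)/(2π×0.0253×1) = 3.292 K/W
R_outer film = 1/(h_o·2πr_oL) = 1/(12.7×2π×0.135×1) = 0.09283 K/W
R_total = 7.608 K/W
Q = ΔT/R_total = 25/7.608

q′ ≈ 3.29 W/m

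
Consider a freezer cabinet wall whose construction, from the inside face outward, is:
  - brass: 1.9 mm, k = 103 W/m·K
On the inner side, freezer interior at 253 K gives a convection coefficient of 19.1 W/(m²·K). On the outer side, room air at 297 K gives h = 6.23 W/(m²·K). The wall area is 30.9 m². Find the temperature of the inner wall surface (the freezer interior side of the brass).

T ≈ 264 K

Series thermal resistances:
R_inner film = 1/(h_i·A) = 1/(19.1×30.9) = 0.001694 K/W
R_brass = L/(kA) = 0.0019/(103×30.9) = 5.97×10^-7 K/W
R_outer film = 1/(h_o·A) = 1/(6.23×30.9) = 0.005195 K/W
R_total = 0.00689 K/W;  Q = ΔT/R_total = 44/0.00689 = 6386 W
T_interface = T_inner + Q·ΣR(inner→interface) = 253 + 6390×0.001694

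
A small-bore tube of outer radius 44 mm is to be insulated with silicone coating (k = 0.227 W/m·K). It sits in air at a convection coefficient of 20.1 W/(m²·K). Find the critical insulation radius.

For a cylinder r_cr = k/h = 0.227/20.1
r_cr = 11.3 mm; since the bare radius (44 mm) is above r_cr, any added insulation will reduce heat loss.

r_cr ≈ 11.3 mm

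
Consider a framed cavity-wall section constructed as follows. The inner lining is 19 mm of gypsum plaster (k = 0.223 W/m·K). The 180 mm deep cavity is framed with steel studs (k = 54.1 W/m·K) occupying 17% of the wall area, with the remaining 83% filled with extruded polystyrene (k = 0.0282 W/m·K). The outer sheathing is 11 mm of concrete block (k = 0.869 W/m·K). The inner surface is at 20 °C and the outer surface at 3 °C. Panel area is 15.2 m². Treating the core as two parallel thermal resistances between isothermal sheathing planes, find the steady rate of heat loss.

Q ≈ 2200 W

Sheathing layers in series; stud and cavity paths in parallel between them.
R_inner = 0.019/(0.223×15.2) = 0.005605 K/W
R_stud  = 0.18/(54.1×0.17×15.2) = 0.001288 K/W
R_cav   = 0.18/(0.0282×0.83×15.2) = 0.5059 K/W
1/R_core = 1/R_stud + 1/R_cav → R_core = 0.001284 K/W
R_outer = 0.011/(0.869×15.2) = 8.328×10^-4 K/W
R_total = 0.007722 K/W
Q = ΔT/R_total = 17/0.007722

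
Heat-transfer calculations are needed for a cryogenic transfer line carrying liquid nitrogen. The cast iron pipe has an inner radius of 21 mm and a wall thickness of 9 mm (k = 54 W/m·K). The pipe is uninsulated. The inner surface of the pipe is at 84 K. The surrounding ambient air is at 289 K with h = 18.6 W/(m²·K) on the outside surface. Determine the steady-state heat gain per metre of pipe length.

For a radial system each layer contributes R = ln(r_out/r_in)/(2πkL); films add R = 1/(hA).
R_cast iron pipe wall = ln(30/21)/(2π×54×1) = 0.001051 K/W
R_outer film = 1/(h_o·2πr_oL) = 1/(18.6×2π×0.03×1) = 0.2852 K/W
R_total = 0.2863 K/W
Q = ΔT/R_total = 205/0.2863

q′ ≈ 716 W/m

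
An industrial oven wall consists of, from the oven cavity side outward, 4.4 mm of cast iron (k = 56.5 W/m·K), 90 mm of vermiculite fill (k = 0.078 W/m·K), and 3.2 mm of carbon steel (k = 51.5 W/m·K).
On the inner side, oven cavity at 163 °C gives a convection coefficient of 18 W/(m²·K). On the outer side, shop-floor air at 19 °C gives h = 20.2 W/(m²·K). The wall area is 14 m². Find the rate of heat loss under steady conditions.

Thermal resistances in series:
R_inner film = 1/(h_i·A) = 1/(18×14) = 0.003968 K/W
R_cast iron = L/(kA) = 0.0044/(56.5×14) = 5.563×10^-6 K/W
R_vermiculite fill = L/(kA) = 0.09/(0.078×14) = 0.08242 K/W
R_carbon steel = L/(kA) = 0.0032/(51.5×14) = 4.438×10^-6 K/W
R_outer film = 1/(h_o·A) = 1/(20.2×14) = 0.003536 K/W
R_total = 0.08993 K/W
Q = ΔT / R_total = 144 / 0.08993

Q ≈ 1600 W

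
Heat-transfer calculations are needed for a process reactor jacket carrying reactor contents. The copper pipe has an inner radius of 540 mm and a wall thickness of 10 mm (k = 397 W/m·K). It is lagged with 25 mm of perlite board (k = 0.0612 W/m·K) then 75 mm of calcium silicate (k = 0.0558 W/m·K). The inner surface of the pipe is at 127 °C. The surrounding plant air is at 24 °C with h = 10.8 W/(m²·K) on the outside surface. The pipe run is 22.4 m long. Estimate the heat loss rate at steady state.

Q ≈ 4730 W

Cylindrical conduction, so R = ln(r₂/r₁)/(2πkL) per layer, in series:
R_copper pipe wall = ln(550/540)/(2π×397×22.4) = 3.284×10^-7 K/W
R_perlite board = ln(575/550)/(2π×0.0612×22.4) = 0.005161 K/W
R_calcium silicate = ln(650/575)/(2π×0.0558×22.4) = 0.01561 K/W
R_outer film = 1/(h_o·2πr_oL) = 1/(10.8×2π×0.65×22.4) = 0.001012 K/W
R_total = 0.02178 K/W
Q = ΔT/R_total = 103/0.02178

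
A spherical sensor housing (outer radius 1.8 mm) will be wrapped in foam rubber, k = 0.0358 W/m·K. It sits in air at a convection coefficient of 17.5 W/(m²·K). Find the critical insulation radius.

For a sphere r_cr = 2k/h = 2×0.0358/17.5
r_cr = 4.09 mm; since the bare radius (1.8 mm) is below r_cr, adding a thin layer of insulation will *increase* heat loss.

r_cr ≈ 4.09 mm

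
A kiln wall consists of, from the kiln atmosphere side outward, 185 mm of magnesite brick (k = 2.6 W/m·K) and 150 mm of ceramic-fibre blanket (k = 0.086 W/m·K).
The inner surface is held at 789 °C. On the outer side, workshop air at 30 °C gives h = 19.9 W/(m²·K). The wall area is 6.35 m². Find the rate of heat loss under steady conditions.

Model the wall as resistances in series:
R_magnesite brick = L/(kA) = 0.185/(2.6×6.35) = 0.01121 K/W
R_ceramic-fibre blanket = L/(kA) = 0.15/(0.086×6.35) = 0.2747 K/W
R_outer film = 1/(h_o·A) = 1/(19.9×6.35) = 0.007914 K/W
R_total = 0.2938 K/W
Q = ΔT / R_total = 759 / 0.2938

Q ≈ 2580 W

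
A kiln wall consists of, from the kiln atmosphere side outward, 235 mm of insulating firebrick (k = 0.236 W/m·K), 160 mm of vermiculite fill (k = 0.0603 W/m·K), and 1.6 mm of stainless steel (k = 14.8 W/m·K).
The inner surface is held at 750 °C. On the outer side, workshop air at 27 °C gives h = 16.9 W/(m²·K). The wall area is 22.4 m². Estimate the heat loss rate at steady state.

Q ≈ 4370 W

Treating each layer as a thermal resistance in series:
R_insulating firebrick = L/(kA) = 0.235/(0.236×22.4) = 0.04445 K/W
R_vermiculite fill = L/(kA) = 0.16/(0.0603×22.4) = 0.1185 K/W
R_stainless steel = L/(kA) = 0.0016/(14.8×22.4) = 4.826×10^-6 K/W
R_outer film = 1/(h_o·A) = 1/(16.9×22.4) = 0.002642 K/W
R_total = 0.1656 K/W
Q = ΔT / R_total = 723 / 0.1656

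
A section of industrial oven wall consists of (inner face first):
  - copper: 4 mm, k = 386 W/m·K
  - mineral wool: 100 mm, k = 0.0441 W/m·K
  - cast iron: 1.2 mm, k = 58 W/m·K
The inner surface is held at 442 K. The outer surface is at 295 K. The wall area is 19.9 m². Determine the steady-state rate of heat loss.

Q ≈ 1290 W

Series thermal resistances:
R_copper = L/(kA) = 0.004/(386×19.9) = 5.207×10^-7 K/W
R_mineral wool = L/(kA) = 0.1/(0.0441×19.9) = 0.1139 K/W
R_cast iron = L/(kA) = 0.0012/(58×19.9) = 1.04×10^-6 K/W
R_total = 0.1139 K/W
Q = ΔT / R_total = 147 / 0.1139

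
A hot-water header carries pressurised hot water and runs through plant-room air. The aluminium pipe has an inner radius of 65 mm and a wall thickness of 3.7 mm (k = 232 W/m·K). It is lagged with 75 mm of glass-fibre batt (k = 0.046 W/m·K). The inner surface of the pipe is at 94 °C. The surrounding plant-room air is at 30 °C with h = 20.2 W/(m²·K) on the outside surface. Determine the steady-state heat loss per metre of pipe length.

q′ ≈ 24.5 W/m

Radial resistances (cylindrical: R_cond = ln(r_o/r_i)/(2πkL), R_conv = 1/(h·2πrL)):
R_aluminium pipe wall = ln(68.7/65)/(2π×232×1) = 3.798×10^-5 K/W
R_glass-fibre batt = ln(143.7/68.7)/(2π×0.046×1) = 2.553 K/W
R_outer film = 1/(h_o·2πr_oL) = 1/(20.2×2π×0.1437×1) = 0.05483 K/W
R_total = 2.608 K/W
Q = ΔT/R_total = 64/2.608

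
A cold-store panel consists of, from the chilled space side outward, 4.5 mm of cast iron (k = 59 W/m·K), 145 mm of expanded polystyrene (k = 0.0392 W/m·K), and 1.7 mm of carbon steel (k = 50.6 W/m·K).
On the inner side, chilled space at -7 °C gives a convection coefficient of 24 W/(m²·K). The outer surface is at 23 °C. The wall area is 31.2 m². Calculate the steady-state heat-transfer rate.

Thermal resistances in series:
R_inner film = 1/(h_i·A) = 1/(24×31.2) = 0.001335 K/W
R_cast iron = L/(kA) = 0.0045/(59×31.2) = 2.445×10^-6 K/W
R_expanded polystyrene = L/(kA) = 0.145/(0.0392×31.2) = 0.1186 K/W
R_carbon steel = L/(kA) = 0.0017/(50.6×31.2) = 1.077×10^-6 K/W
R_total = 0.1199 K/W
Q = ΔT / R_total = 30 / 0.1199

Q ≈ 250 W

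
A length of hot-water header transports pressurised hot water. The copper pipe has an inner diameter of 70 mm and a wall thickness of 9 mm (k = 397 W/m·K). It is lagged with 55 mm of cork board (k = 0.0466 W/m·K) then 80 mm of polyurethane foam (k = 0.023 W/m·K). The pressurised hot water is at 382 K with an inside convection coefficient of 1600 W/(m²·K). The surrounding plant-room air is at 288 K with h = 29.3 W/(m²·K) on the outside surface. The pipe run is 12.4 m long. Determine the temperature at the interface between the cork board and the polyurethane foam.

Cylindrical conduction, so R = ln(r₂/r₁)/(2πkL) per layer, in series:
R_inner film = 1/(h_i·2πr₁L) = 1/(1600×2π×0.035×12.4) = 2.292×10^-4 K/W
R_copper pipe wall = ln(44/35)/(2π×397×12.4) = 7.398×10^-6 K/W
R_cork board = ln(99/44)/(2π×0.0466×12.4) = 0.2234 K/W
R_polyurethane foam = ln(179/99)/(2π×0.023×12.4) = 0.3305 K/W
R_outer film = 1/(h_o·2πr_oL) = 1/(29.3×2π×0.179×12.4) = 0.002447 K/W
R_total = 0.5566 K/W
Q = ΔT/R_total = 94/0.5566
Q = 169 W
T_interface = T_inner − Q·ΣR(inner→interface) = 382 − 169×0.2236

T ≈ 344 K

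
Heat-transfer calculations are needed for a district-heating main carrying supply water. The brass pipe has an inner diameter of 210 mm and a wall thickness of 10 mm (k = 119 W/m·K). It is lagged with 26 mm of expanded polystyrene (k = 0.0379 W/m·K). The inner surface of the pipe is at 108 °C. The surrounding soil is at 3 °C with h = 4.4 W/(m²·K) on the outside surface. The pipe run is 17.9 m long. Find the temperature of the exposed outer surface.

T ≈ 27.2 °C

Cylindrical conduction, so R = ln(r₂/r₁)/(2πkL) per layer, in series:
R_brass pipe wall = ln(115/105)/(2π×119×17.9) = 6.797×10^-6 K/W
R_expanded polystyrene = ln(141/115)/(2π×0.0379×17.9) = 0.04782 K/W
R_outer film = 1/(h_o·2πr_oL) = 1/(4.4×2π×0.141×17.9) = 0.01433 K/W
R_total = 0.06216 K/W
Q = ΔT/R_total = 105/0.06216
Q = 1690 W
T_interface = T_inner − Q·ΣR(inner→interface) = 108 − 1690×0.04782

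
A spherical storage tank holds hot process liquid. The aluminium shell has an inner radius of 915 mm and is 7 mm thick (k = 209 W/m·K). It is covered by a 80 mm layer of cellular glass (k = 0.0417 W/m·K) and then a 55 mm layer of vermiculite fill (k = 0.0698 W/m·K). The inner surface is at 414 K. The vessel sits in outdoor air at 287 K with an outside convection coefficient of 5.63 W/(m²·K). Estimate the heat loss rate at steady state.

Q ≈ 536 W

Radial (spherical) resistances in series:
R_aluminium shell = (1/0.915 − 1/0.922)/(4π×209) = 3.159×10^-6 K/W
R_cellular glass = (1/0.922 − 1/1.002)/(4π×0.0417) = 0.1653 K/W
R_vermiculite fill = (1/1.002 − 1/1.057)/(4π×0.0698) = 0.0592 K/W
R_outer film = 1/(h·4πr_o²) = 1/(5.63×4π×1.057²) = 0.01265 K/W
R_total = 0.2371 K/W
Q = ΔT/R_total = 127/0.2371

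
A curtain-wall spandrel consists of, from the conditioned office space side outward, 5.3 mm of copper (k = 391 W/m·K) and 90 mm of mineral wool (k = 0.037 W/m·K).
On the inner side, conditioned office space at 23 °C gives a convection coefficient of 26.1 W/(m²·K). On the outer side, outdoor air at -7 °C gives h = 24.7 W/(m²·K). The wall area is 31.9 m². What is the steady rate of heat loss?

Model the wall as resistances in series:
R_inner film = 1/(h_i·A) = 1/(26.1×31.9) = 0.001201 K/W
R_copper = L/(kA) = 0.0053/(391×31.9) = 4.249×10^-7 K/W
R_mineral wool = L/(kA) = 0.09/(0.037×31.9) = 0.07625 K/W
R_outer film = 1/(h_o·A) = 1/(24.7×31.9) = 0.001269 K/W
R_total = 0.07872 K/W
Q = ΔT / R_total = 30 / 0.07872

Q ≈ 381 W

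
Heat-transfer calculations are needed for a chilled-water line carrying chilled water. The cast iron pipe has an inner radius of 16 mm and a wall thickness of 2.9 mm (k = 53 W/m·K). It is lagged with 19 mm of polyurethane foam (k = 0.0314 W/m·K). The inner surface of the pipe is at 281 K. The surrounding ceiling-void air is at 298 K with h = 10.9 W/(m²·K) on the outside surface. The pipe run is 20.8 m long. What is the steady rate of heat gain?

Per-layer cylindrical resistances, series-summed:
R_cast iron pipe wall = ln(18.9/16)/(2π×53×20.8) = 2.405×10^-5 K/W
R_polyurethane foam = ln(37.9/18.9)/(2π×0.0314×20.8) = 0.1696 K/W
R_outer film = 1/(h_o·2πr_oL) = 1/(10.9×2π×0.0379×20.8) = 0.01852 K/W
R_total = 0.1881 K/W
Q = ΔT/R_total = 17/0.1881

Q ≈ 90.4 W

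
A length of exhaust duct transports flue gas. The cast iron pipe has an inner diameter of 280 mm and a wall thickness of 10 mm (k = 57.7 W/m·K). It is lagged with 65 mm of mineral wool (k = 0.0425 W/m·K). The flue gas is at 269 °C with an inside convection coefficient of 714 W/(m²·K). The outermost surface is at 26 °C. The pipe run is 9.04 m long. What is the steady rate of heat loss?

Cylindrical conduction, so R = ln(r₂/r₁)/(2πkL) per layer, in series:
R_inner film = 1/(h_i·2πr₁L) = 1/(714×2π×0.14×9.04) = 1.761×10^-4 K/W
R_cast iron pipe wall = ln(150/140)/(2π×57.7×9.04) = 2.105×10^-5 K/W
R_mineral wool = ln(215/150)/(2π×0.0425×9.04) = 0.1491 K/W
R_total = 0.1493 K/W
Q = ΔT/R_total = 243/0.1493

Q ≈ 1630 W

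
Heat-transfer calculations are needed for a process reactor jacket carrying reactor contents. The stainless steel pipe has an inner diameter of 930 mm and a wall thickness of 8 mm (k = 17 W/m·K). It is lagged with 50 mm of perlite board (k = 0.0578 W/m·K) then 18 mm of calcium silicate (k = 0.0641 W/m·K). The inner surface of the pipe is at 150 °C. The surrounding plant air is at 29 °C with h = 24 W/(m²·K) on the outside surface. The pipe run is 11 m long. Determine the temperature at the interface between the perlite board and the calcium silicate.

Cylindrical conduction, so R = ln(r₂/r₁)/(2πkL) per layer, in series:
R_stainless steel pipe wall = ln(473/465)/(2π×17×11) = 1.452×10^-5 K/W
R_perlite board = ln(523/473)/(2π×0.0578×11) = 0.02515 K/W
R_calcium silicate = ln(541/523)/(2π×0.0641×11) = 0.007638 K/W
R_outer film = 1/(h_o·2πr_oL) = 1/(24×2π×0.541×11) = 0.001114 K/W
R_total = 0.03392 K/W
Q = ΔT/R_total = 121/0.03392
Q = 3570 W
T_interface = T_inner − Q·ΣR(inner→interface) = 150 − 3570×0.02517

T ≈ 60.2 °C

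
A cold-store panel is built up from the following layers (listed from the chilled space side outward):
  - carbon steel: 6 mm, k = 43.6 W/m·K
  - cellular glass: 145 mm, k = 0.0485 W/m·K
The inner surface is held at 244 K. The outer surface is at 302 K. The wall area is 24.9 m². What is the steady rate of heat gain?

Q ≈ 483 W

Thermal resistances in series:
R_carbon steel = L/(kA) = 0.006/(43.6×24.9) = 5.527×10^-6 K/W
R_cellular glass = L/(kA) = 0.145/(0.0485×24.9) = 0.1201 K/W
R_total = 0.1201 K/W
Q = ΔT / R_total = 58 / 0.1201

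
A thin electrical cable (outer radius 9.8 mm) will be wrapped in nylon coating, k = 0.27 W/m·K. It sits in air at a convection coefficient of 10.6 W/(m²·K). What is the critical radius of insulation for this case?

For a cylinder r_cr = k/h = 0.27/10.6
r_cr = 25.5 mm; since the bare radius (9.8 mm) is below r_cr, adding a thin layer of insulation will *increase* heat loss.

r_cr ≈ 25.5 mm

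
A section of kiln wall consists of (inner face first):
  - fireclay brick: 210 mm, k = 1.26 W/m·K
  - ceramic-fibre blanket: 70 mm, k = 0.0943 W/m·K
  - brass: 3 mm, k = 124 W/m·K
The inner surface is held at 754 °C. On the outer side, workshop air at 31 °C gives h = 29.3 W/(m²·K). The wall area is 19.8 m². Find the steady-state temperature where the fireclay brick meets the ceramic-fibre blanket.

T ≈ 626 °C

Treating each layer as a thermal resistance in series:
R_fireclay brick = L/(kA) = 0.21/(1.26×19.8) = 0.008418 K/W
R_ceramic-fibre blanket = L/(kA) = 0.07/(0.0943×19.8) = 0.03749 K/W
R_brass = L/(kA) = 0.003/(124×19.8) = 1.222×10^-6 K/W
R_outer film = 1/(h_o·A) = 1/(29.3×19.8) = 0.001724 K/W
R_total = 0.04763 K/W;  Q = ΔT/R_total = 723/0.04763 = 15180 W
T_interface = T_inner − Q·ΣR(inner→interface) = 754 − 15200×0.008418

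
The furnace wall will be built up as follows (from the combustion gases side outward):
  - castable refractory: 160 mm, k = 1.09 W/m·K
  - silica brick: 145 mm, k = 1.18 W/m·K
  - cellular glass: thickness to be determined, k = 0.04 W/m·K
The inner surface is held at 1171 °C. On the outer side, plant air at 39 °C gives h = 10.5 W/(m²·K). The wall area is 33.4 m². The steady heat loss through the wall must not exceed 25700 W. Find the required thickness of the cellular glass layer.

L ≈ 44.3 mm

Series thermal resistances:
R_castable refractory = L/(kA) = 0.16/(1.09×33.4) = 0.004395 K/W
R_silica brick = L/(kA) = 0.145/(1.18×33.4) = 0.003679 K/W
R_outer film = 1/(h_o·A) = 1/(10.5×33.4) = 0.002851 K/W
Sum of the known resistances R_other = 0.01093 K/W
Required total resistance R_tot = ΔT/Q_allow = 1132/25700 = 0.04405 K/W
R_cellular glass = R_tot − R_other = 0.03312 K/W
L = R·k·A = 0.03312×0.04×33.4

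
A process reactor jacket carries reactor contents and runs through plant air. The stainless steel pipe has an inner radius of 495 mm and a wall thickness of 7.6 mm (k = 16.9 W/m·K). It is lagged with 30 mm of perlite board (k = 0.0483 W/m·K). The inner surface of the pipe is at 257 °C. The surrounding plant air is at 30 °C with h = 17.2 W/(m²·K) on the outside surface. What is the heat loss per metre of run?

q′ ≈ 1090 W/m

Per-layer cylindrical resistances, series-summed:
R_stainless steel pipe wall = ln(502.6/495)/(2π×16.9×1) = 1.435×10^-4 K/W
R_perlite board = ln(532.6/502.6)/(2π×0.0483×1) = 0.191 K/W
R_outer film = 1/(h_o·2πr_oL) = 1/(17.2×2π×0.5326×1) = 0.01737 K/W
R_total = 0.2086 K/W
Q = ΔT/R_total = 227/0.2086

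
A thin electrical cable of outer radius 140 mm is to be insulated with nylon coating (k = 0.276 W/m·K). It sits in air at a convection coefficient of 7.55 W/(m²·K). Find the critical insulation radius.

For a cylinder r_cr = k/h = 0.276/7.55
r_cr = 36.6 mm; since the bare radius (140 mm) is above r_cr, any added insulation will reduce heat loss.

r_cr ≈ 36.6 mm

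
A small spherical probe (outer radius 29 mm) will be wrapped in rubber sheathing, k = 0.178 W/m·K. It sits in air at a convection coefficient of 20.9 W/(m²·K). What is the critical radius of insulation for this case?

For a sphere r_cr = 2k/h = 2×0.178/20.9
r_cr = 17 mm; since the bare radius (29 mm) is above r_cr, any added insulation will reduce heat loss.

r_cr ≈ 17 mm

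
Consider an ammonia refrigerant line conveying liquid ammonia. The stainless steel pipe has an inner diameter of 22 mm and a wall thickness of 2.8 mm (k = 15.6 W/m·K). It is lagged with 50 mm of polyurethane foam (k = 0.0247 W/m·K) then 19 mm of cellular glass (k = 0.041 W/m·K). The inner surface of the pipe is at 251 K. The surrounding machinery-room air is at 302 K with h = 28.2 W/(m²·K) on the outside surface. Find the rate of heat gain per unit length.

q′ ≈ 4.66 W/m

Treating each annulus and film as a series resistance:
R_stainless steel pipe wall = ln(13.8/11)/(2π×15.6×1) = 0.002314 K/W
R_polyurethane foam = ln(63.8/13.8)/(2π×0.0247×1) = 9.866 K/W
R_cellular glass = ln(82.8/63.8)/(2π×0.041×1) = 1.012 K/W
R_outer film = 1/(h_o·2πr_oL) = 1/(28.2×2π×0.0828×1) = 0.06816 K/W
R_total = 10.95 K/W
Q = ΔT/R_total = 51/10.95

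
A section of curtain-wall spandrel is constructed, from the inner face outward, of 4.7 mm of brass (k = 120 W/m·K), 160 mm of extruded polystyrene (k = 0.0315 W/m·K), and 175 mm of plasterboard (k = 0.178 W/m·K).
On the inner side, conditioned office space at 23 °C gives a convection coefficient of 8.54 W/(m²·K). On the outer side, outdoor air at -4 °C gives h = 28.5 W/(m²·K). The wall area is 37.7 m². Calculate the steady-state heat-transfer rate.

Thermal resistances in series:
R_inner film = 1/(h_i·A) = 1/(8.54×37.7) = 0.003106 K/W
R_brass = L/(kA) = 0.0047/(120×37.7) = 1.039×10^-6 K/W
R_extruded polystyrene = L/(kA) = 0.16/(0.0315×37.7) = 0.1347 K/W
R_plasterboard = L/(kA) = 0.175/(0.178×37.7) = 0.02608 K/W
R_outer film = 1/(h_o·A) = 1/(28.5×37.7) = 9.307×10^-4 K/W
R_total = 0.1648 K/W
Q = ΔT / R_total = 27 / 0.1648

Q ≈ 164 W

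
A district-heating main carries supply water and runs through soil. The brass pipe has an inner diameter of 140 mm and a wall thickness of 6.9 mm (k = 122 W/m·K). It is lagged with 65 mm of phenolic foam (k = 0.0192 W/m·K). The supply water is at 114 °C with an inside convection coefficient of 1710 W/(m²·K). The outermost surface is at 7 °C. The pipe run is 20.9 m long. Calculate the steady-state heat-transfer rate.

Treating each annulus and film as a series resistance:
R_inner film = 1/(h_i·2πr₁L) = 1/(1710×2π×0.07×20.9) = 6.362×10^-5 K/W
R_brass pipe wall = ln(76.9/70)/(2π×122×20.9) = 5.868×10^-6 K/W
R_phenolic foam = ln(141.9/76.9)/(2π×0.0192×20.9) = 0.243 K/W
R_total = 0.243 K/W
Q = ΔT/R_total = 107/0.243

Q ≈ 440 W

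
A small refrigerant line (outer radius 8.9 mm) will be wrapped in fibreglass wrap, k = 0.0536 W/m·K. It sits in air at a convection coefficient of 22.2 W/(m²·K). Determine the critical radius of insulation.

For a cylinder r_cr = k/h = 0.0536/22.2
r_cr = 2.41 mm; since the bare radius (8.9 mm) is above r_cr, any added insulation will reduce heat loss.

r_cr ≈ 2.41 mm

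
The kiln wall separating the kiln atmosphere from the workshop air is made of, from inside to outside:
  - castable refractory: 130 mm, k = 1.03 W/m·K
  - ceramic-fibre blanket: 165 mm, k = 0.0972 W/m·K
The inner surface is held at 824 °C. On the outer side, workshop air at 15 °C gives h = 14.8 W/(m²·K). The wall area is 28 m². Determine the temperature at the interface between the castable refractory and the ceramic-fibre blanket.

Model the wall as resistances in series:
R_castable refractory = L/(kA) = 0.13/(1.03×28) = 0.004508 K/W
R_ceramic-fibre blanket = L/(kA) = 0.165/(0.0972×28) = 0.06063 K/W
R_outer film = 1/(h_o·A) = 1/(14.8×28) = 0.002413 K/W
R_total = 0.06755 K/W;  Q = ΔT/R_total = 809/0.06755 = 11980 W
T_interface = T_inner − Q·ΣR(inner→interface) = 824 − 12000×0.004508

T ≈ 770 °C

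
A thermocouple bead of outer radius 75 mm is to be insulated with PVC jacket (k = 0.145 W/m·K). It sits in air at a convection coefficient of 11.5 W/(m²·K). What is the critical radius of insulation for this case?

r_cr ≈ 25.2 mm

For a sphere r_cr = 2k/h = 2×0.145/11.5
r_cr = 25.2 mm; since the bare radius (75 mm) is above r_cr, any added insulation will reduce heat loss.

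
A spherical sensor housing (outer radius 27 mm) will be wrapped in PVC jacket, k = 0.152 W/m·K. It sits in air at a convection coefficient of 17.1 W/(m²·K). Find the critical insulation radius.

r_cr ≈ 17.8 mm

For a sphere r_cr = 2k/h = 2×0.152/17.1
r_cr = 17.8 mm; since the bare radius (27 mm) is above r_cr, any added insulation will reduce heat loss.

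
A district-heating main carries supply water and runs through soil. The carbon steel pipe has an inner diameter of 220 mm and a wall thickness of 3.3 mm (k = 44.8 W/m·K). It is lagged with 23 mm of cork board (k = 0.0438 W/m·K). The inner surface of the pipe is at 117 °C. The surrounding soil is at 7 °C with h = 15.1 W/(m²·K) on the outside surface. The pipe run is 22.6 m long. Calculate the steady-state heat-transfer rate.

Q ≈ 3320 W

For a radial system each layer contributes R = ln(r_out/r_in)/(2πkL); films add R = 1/(hA).
R_carbon steel pipe wall = ln(113.3/110)/(2π×44.8×22.6) = 4.646×10^-6 K/W
R_cork board = ln(136.3/113.3)/(2π×0.0438×22.6) = 0.02972 K/W
R_outer film = 1/(h_o·2πr_oL) = 1/(15.1×2π×0.1363×22.6) = 0.003422 K/W
R_total = 0.03314 K/W
Q = ΔT/R_total = 110/0.03314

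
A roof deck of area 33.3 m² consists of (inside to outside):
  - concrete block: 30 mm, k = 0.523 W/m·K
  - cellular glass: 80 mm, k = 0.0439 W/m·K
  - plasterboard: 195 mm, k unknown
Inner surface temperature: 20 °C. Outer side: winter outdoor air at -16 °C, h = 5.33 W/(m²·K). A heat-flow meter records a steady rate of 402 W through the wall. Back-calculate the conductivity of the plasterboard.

k ≈ 0.213 W/(m·K)

Model the wall as resistances in series:
R_concrete block = L/(kA) = 0.03/(0.523×33.3) = 0.001723 K/W
R_cellular glass = L/(kA) = 0.08/(0.0439×33.3) = 0.05472 K/W
R_outer film = 1/(h_o·A) = 1/(5.33×33.3) = 0.005634 K/W
Sum of known resistances R_other = 0.06208 K/W
Total R = ΔT/Q = 36/402 = 0.08955 K/W
R_plasterboard = R_total − R_other = 0.02747 K/W
k = L/(R·A) = 0.195/(0.02747×33.3)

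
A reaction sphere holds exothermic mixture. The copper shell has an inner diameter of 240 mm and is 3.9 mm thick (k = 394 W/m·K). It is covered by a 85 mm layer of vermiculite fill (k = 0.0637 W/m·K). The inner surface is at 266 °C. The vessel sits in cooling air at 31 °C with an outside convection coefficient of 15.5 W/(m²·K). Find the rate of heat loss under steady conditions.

Q ≈ 55.7 W

Radial (spherical) resistances in series:
R_copper shell = (1/0.12 − 1/0.1239)/(4π×394) = 5.298×10^-5 K/W
R_vermiculite fill = (1/0.1239 − 1/0.2089)/(4π×0.0637) = 4.103 K/W
R_outer film = 1/(h·4πr_o²) = 1/(15.5×4π×0.2089²) = 0.1176 K/W
R_total = 4.22 K/W
Q = ΔT/R_total = 235/4.22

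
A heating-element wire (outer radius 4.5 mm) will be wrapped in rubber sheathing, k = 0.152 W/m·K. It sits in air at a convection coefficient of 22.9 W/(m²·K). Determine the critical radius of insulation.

r_cr ≈ 6.64 mm

For a cylinder r_cr = k/h = 0.152/22.9
r_cr = 6.64 mm; since the bare radius (4.5 mm) is below r_cr, adding a thin layer of insulation will *increase* heat loss.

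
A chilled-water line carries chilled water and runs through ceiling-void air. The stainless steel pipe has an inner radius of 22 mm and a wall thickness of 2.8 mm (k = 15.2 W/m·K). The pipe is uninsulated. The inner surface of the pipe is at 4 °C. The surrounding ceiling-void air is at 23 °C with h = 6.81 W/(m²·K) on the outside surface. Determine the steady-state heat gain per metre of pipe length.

q′ ≈ 20.1 W/m

Treating each annulus and film as a series resistance:
R_stainless steel pipe wall = ln(24.8/22)/(2π×15.2×1) = 0.001254 K/W
R_outer film = 1/(h_o·2πr_oL) = 1/(6.81×2π×0.0248×1) = 0.9424 K/W
R_total = 0.9436 K/W
Q = ΔT/R_total = 19/0.9436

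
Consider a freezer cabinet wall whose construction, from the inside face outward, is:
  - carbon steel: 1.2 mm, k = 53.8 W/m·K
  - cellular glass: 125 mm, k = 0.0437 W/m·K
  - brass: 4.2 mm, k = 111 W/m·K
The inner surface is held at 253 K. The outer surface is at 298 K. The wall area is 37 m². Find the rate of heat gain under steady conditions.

Treating each layer as a thermal resistance in series:
R_carbon steel = L/(kA) = 0.0012/(53.8×37) = 6.028×10^-7 K/W
R_cellular glass = L/(kA) = 0.125/(0.0437×37) = 0.07731 K/W
R_brass = L/(kA) = 0.0042/(111×37) = 1.023×10^-6 K/W
R_total = 0.07731 K/W
Q = ΔT / R_total = 45 / 0.07731

Q ≈ 582 W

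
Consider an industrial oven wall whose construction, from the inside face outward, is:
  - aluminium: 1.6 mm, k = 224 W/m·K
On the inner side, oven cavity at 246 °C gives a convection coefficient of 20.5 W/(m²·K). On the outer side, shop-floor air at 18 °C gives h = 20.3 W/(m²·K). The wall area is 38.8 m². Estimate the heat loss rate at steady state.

Model the wall as resistances in series:
R_inner film = 1/(h_i·A) = 1/(20.5×38.8) = 0.001257 K/W
R_aluminium = L/(kA) = 0.0016/(224×38.8) = 1.841×10^-7 K/W
R_outer film = 1/(h_o·A) = 1/(20.3×38.8) = 0.00127 K/W
R_total = 0.002527 K/W
Q = ΔT / R_total = 228 / 0.002527

Q ≈ 90200 W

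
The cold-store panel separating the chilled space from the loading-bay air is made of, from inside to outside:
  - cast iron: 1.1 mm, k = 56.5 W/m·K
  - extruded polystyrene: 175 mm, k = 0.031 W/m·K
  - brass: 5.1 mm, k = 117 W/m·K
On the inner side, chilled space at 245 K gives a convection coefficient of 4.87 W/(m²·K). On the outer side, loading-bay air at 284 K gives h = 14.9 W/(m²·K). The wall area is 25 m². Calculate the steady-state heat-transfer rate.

Thermal resistances in series:
R_inner film = 1/(h_i·A) = 1/(4.87×25) = 0.008214 K/W
R_cast iron = L/(kA) = 0.0011/(56.5×25) = 7.788×10^-7 K/W
R_extruded polystyrene = L/(kA) = 0.175/(0.031×25) = 0.2258 K/W
R_brass = L/(kA) = 0.0051/(117×25) = 1.744×10^-6 K/W
R_outer film = 1/(h_o·A) = 1/(14.9×25) = 0.002685 K/W
R_total = 0.2367 K/W
Q = ΔT / R_total = 39 / 0.2367

Q ≈ 165 W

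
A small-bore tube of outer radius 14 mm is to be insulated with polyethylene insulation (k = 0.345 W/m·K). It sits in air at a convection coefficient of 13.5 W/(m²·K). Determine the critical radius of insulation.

For a cylinder r_cr = k/h = 0.345/13.5
r_cr = 25.6 mm; since the bare radius (14 mm) is below r_cr, adding a thin layer of insulation will *increase* heat loss.

r_cr ≈ 25.6 mm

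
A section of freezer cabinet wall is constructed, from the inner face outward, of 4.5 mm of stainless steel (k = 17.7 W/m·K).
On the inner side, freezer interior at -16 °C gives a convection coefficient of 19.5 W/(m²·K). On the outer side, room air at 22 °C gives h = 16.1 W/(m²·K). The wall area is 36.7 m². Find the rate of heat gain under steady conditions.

Q ≈ 12300 W

Using the resistance-network approach (series):
R_inner film = 1/(h_i·A) = 1/(19.5×36.7) = 0.001397 K/W
R_stainless steel = L/(kA) = 0.0045/(17.7×36.7) = 6.927×10^-6 K/W
R_outer film = 1/(h_o·A) = 1/(16.1×36.7) = 0.001692 K/W
R_total = 0.003097 K/W
Q = ΔT / R_total = 38 / 0.003097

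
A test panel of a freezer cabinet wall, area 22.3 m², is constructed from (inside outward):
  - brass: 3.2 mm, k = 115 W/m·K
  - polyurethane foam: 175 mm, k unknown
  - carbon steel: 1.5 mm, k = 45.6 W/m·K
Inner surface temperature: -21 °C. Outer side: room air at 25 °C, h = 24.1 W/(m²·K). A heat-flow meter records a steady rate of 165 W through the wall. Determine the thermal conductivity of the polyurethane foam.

k ≈ 0.0283 W/(m·K)

Thermal resistances in series:
R_brass = L/(kA) = 0.0032/(115×22.3) = 1.248×10^-6 K/W
R_carbon steel = L/(kA) = 0.0015/(45.6×22.3) = 1.475×10^-6 K/W
R_outer film = 1/(h_o·A) = 1/(24.1×22.3) = 0.001861 K/W
Sum of known resistances R_other = 0.001863 K/W
Total R = ΔT/Q = 46/165 = 0.2788 K/W
R_polyurethane foam = R_total − R_other = 0.2769 K/W
k = L/(R·A) = 0.175/(0.2769×22.3)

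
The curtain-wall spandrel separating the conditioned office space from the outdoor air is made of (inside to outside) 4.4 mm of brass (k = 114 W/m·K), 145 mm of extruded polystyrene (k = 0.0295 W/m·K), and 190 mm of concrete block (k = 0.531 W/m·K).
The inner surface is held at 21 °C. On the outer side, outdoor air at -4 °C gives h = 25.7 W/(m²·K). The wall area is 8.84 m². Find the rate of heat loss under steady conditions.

Q ≈ 41.6 W

Treating each layer as a thermal resistance in series:
R_brass = L/(kA) = 0.0044/(114×8.84) = 4.366×10^-6 K/W
R_extruded polystyrene = L/(kA) = 0.145/(0.0295×8.84) = 0.556 K/W
R_concrete block = L/(kA) = 0.19/(0.531×8.84) = 0.04048 K/W
R_outer film = 1/(h_o·A) = 1/(25.7×8.84) = 0.004402 K/W
R_total = 0.6009 K/W
Q = ΔT / R_total = 25 / 0.6009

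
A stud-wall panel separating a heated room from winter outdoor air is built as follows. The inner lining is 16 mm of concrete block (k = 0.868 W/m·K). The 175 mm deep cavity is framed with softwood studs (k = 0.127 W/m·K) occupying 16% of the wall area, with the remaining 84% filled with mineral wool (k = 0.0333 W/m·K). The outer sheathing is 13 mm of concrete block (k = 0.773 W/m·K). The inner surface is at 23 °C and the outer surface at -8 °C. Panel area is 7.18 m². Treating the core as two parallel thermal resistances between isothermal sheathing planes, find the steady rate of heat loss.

Sheathing layers in series; stud and cavity paths in parallel between them.
R_inner = 0.016/(0.868×7.18) = 0.002567 K/W
R_stud  = 0.175/(0.127×0.16×7.18) = 1.199 K/W
R_cav   = 0.175/(0.0333×0.84×7.18) = 0.8713 K/W
1/R_core = 1/R_stud + 1/R_cav → R_core = 0.5047 K/W
R_outer = 0.013/(0.773×7.18) = 0.002342 K/W
R_total = 0.5096 K/W
Q = ΔT/R_total = 31/0.5096

Q ≈ 60.8 W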